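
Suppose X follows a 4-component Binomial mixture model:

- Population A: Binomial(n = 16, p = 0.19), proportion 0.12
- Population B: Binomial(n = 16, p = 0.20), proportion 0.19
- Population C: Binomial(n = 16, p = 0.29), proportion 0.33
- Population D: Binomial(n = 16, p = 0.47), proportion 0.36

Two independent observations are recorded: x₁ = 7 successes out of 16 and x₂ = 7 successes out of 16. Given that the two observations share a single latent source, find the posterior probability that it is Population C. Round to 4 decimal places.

P(component k | x) = w_k·f_k(x) / marginal(x), where marginal(x) = Σ_j w_j·f_j(x).
Since both observations come from the same component, the likelihood for component k is f_k(x₁)·f_k(x₂).
  f_A = [C(16,7)·0.19^7·0.81^9 = 11440·8.93872e-06·0.150095 = 0.0153485] × [0.0153485] = 0.000235577
  f_B = [C(16,7)·0.20^7·0.80^9 = 11440·1.28e-05·0.134218 = 0.0196538] × [0.0196538] = 0.000386271
  f_C = [C(16,7)·0.29^7·0.71^9 = 11440·0.000172499·0.0458485 = 0.0904768] × [0.0904768] = 0.00818605
  f_D = [C(16,7)·0.47^7·0.53^9 = 11440·0.00506623·0.00329976 = 0.191247] × [0.191247] = 0.0365753
Unnormalised posteriors:
  w_A·f_A = 0.12 × 0.000235577 = 2.82692e-05
  w_B·f_B = 0.19 × 0.000386271 = 7.33914e-05
  w_C·f_C = 0.33 × 0.00818605 = 0.0027014
  w_D·f_D = 0.36 × 0.0365753 = 0.0131671
Sum: 2.82692e-05 + 7.33914e-05 + 0.0027014 + 0.0131671 = 0.0159702
So the posterior for Population C is 0.0027014 / 0.0159702 ≈ 0.1692.

0.1692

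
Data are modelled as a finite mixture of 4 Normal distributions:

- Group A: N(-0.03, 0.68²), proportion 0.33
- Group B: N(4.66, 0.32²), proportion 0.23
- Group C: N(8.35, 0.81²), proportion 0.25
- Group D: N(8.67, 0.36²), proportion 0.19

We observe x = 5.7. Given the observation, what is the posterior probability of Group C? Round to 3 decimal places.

0.286

By Bayes' theorem, P(k | x) = π_k f_k(x) / Σ_j π_j f_j(x).
Evaluate each component's likelihood at the observed value:
  f_A = 2.23755e-16
  f_B = 0.00634078
  f_C = 0.00233459
  f_D = 1.84087e-15
Unnormalised posteriors:
  π_A·f_A = 0.33 × 2.23755e-16 = 7.38392e-17
  π_B·f_B = 0.23 × 0.00634078 = 0.00145838
  π_C·f_C = 0.25 × 0.00233459 = 0.000583649
  π_D·f_D = 0.19 × 1.84087e-15 = 3.49766e-16
Normaliser: 7.38392e-17 + 0.00145838 + 0.000583649 + 3.49766e-16 = 0.00204203
P(Group C | x) ≈ 0.286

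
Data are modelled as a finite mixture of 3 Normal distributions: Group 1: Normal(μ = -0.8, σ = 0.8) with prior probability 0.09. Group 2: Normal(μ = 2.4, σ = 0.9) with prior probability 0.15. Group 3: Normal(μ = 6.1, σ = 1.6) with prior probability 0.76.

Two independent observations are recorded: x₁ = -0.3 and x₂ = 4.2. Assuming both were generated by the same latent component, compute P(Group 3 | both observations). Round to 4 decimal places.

0.1502

Posterior ∝ prior × likelihood, so P(k | x) ∝ w_k f_k(x); normalise over all components.
Since both observations come from the same component, the likelihood for component k is f_k(x₁)·f_k(x₂).
  L_1 = [(1/(0.8·√(2π)))·exp(−(-0.3−-0.8)²/(2·0.8²)) = 0.498678·exp(-0.19531) = 0.410201] × [1.6425e-09] = 6.73756e-10
  L_2 = [(1/(0.9·√(2π)))·exp(−(-0.3−2.4)²/(2·0.9²)) = 0.443269·exp(-4.50000) = 0.00492428] × [0.05999] = 0.000295407
  L_3 = [(1/(1.6·√(2π)))·exp(−(-0.3−6.1)²/(2·1.6²)) = 0.249339·exp(-8.00000) = 8.36439e-05] × [0.123191] = 1.03042e-05
Multiply by the mixture weights:
  w_1·L_1 = 0.09 × 6.73756e-10 = 6.06381e-11
  w_2·L_2 = 0.15 × 0.000295407 = 4.43111e-05
  w_3·L_3 = 0.76 × 1.03042e-05 = 7.83116e-06
Normaliser: 6.06381e-11 + 4.43111e-05 + 7.83116e-06 = 5.21423e-05
Responsibility of Group 3: 7.83116e-06 / 5.21423e-05 ≈ 0.1502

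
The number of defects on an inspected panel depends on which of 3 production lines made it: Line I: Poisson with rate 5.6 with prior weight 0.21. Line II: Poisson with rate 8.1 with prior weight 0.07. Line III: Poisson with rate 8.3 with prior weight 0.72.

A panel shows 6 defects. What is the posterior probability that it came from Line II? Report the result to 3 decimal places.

0.068

Posterior ∝ prior × likelihood, so P(k | x) ∝ w_k f_k(x); normalise over all components.
Evaluate each component's likelihood at the observed value:
  f_I = e^(−5.6)·5.6^6/6! = 0.158397
  f_II = e^(−8.1)·8.1^6/6! = 0.119067
  f_III = e^(−8.3)·8.3^6/6! = 0.112847
Prior × likelihood for each component:
  w_I·f_I = 0.21 × 0.158397 = 0.0332633
  w_II·f_II = 0.07 × 0.119067 = 0.00833471
  w_III·f_III = 0.72 × 0.112847 = 0.0812502
Marginal: 0.0332633 + 0.00833471 + 0.0812502 = 0.122848
Responsibility of Line II: 0.00833471 / 0.122848 ≈ 0.068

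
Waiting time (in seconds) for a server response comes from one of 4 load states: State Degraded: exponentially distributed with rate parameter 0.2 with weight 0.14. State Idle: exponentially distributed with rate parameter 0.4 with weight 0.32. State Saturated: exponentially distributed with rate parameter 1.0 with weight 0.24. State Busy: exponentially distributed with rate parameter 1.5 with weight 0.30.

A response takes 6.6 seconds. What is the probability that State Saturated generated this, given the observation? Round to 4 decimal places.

0.0192

The responsibility of component k is w_k f_k(x) divided by Σ_j w_j f_j(x).
Evaluate each component's likelihood at the observed value:
  f_Degraded = 0.0534271
  f_Idle = 0.0285445
  f_Saturated = 0.00136037
  f_Busy = 7.5262e-05
Prior × likelihood for each component:
  w_Degraded·f_Degraded = 0.14 × 0.0534271 = 0.00747979
  w_Idle·f_Idle = 0.32 × 0.0285445 = 0.00913424
  w_Saturated·f_Saturated = 0.24 × 0.00136037 = 0.000326488
  w_Busy·f_Busy = 0.30 × 7.5262e-05 = 2.25786e-05
Sum: 0.00747979 + 0.00913424 + 0.000326488 + 2.25786e-05 = 0.0169631
Responsibility of State Saturated: 0.000326488 / 0.0169631 ≈ 0.0192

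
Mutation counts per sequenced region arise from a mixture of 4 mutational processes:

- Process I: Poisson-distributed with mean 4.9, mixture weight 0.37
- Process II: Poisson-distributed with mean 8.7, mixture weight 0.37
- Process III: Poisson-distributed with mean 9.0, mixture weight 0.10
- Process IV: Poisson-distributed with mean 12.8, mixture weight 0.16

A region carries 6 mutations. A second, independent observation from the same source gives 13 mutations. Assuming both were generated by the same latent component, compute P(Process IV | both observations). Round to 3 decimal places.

0.121

Posterior ∝ prior × likelihood, so P(k | x) ∝ w_k f_k(x); normalise over all components.
Since both observations come from the same component, the likelihood for component k is f_k(x₁)·f_k(x₂).
  f_I = [e^(−4.9)·4.9^6/6! = 0.143153] × [0.0011226] = 0.000160704
  f_II = [e^(−8.7)·8.7^6/6! = 0.100328] × [0.0437631] = 0.00439065
  f_III = [e^(−9.0)·9.0^6/6! = 0.0910903] × [0.0503758] = 0.00458875
  f_IV = [e^(−12.8)·12.8^6/6! = 0.0168639] × [0.109769] = 0.00185113
Unnormalised posteriors:
  w_I·f_I = 0.37 × 0.000160704 = 5.94605e-05
  w_II·f_II = 0.37 × 0.00439065 = 0.00162454
  w_III·f_III = 0.10 × 0.00458875 = 0.000458875
  w_IV·f_IV = 0.16 × 0.00185113 = 0.000296181
Sum: 5.94605e-05 + 0.00162454 + 0.000458875 + 0.000296181 = 0.00243906
So the posterior for Process IV is 0.000296181 / 0.00243906 ≈ 0.121.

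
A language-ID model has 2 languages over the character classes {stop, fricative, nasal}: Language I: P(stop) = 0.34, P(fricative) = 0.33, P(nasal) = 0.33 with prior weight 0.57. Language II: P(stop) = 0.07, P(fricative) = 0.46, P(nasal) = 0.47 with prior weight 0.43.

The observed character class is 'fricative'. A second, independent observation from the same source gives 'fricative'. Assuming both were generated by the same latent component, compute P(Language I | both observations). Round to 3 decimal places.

0.406

P(component k | x) = π_k·f_k(x) / marginal(x), where marginal(x) = Σ_j π_j·f_j(x).
Since both observations come from the same component, the likelihood for component k is f_k(x₁)·f_k(x₂).
  p_I = [P(fricative | comp) = 0.33] × [0.33] = 0.1089
  p_II = [P(fricative | comp) = 0.46] × [0.46] = 0.2116
Unnormalised posteriors:
  π_I·p_I = 0.57 × 0.1089 = 0.062073
  π_II·p_II = 0.43 × 0.2116 = 0.090988
Normaliser: 0.062073 + 0.090988 = 0.153061
P(Language I | x₁, x₂) ≈ 0.406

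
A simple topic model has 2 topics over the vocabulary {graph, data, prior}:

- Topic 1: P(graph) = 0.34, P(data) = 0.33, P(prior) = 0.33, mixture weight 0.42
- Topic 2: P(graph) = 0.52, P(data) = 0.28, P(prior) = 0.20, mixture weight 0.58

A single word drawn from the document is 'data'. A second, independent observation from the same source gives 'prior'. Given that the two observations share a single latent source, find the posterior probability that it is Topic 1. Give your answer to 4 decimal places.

0.5848

P(component k | x) = π_k·f_k(x) / marginal(x), where marginal(x) = Σ_j π_j·f_j(x).
Since both observations come from the same component, the likelihood for component k is f_k(x₁)·f_k(x₂).
  L_1 = [0.33] × [0.33] = 0.1089
  L_2 = [0.28] × [0.2] = 0.056
Multiply by the mixture weights:
  π_1·L_1 = 0.42 × 0.1089 = 0.045738
  π_2·L_2 = 0.58 × 0.056 = 0.03248
Denominator: 0.045738 + 0.03248 = 0.078218
P(Topic 1 | x) = 0.045738 / 0.078218 ≈ 0.5848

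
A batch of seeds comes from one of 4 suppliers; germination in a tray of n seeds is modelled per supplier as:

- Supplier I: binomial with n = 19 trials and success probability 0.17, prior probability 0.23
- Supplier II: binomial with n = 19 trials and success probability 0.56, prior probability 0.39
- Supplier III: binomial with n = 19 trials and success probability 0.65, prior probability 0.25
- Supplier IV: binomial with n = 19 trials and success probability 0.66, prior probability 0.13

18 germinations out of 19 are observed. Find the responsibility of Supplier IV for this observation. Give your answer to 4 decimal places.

0.3696

Apply Bayes' rule: the posterior for each component is proportional to its prior times its likelihood at x.
Binomial probabilities:
  p_I = C(19,18)·0.17^18·0.83^1 = 19·1.40631e-14·0.83 = 2.21775e-13
  p_II = C(19,18)·0.56^18·0.44^1 = 19·2.93349e-05·0.44 = 0.00024524
  p_III = C(19,18)·0.65^18·0.35^1 = 19·0.000428983·0.35 = 0.00285274
  p_IV = C(19,18)·0.66^18·0.34^1 = 19·0.000564665·0.34 = 0.00364774
Multiply by the mixture weights:
  P(Z=I)·p_I = 0.23 × 2.21775e-13 = 5.10082e-14
  P(Z=II)·p_II = 0.39 × 0.00024524 = 9.56435e-05
  P(Z=III)·p_III = 0.25 × 0.00285274 = 0.000713185
  P(Z=IV)·p_IV = 0.13 × 0.00364774 = 0.000474206
Denominator: 5.10082e-14 + 9.56435e-05 + 0.000713185 + 0.000474206 = 0.00128303
P(Supplier IV | 18 germinations out of 19) = 0.000474206 / 0.00128303 ≈ 0.3696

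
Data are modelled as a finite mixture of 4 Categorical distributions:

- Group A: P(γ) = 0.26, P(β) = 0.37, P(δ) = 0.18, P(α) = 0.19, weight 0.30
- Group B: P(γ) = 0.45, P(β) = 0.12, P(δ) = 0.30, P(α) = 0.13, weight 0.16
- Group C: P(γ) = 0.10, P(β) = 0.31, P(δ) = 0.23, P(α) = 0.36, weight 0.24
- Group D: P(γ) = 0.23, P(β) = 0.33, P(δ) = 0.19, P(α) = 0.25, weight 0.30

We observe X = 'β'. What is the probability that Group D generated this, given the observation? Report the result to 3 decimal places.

By Bayes' theorem, P(k | x) = π_k f_k(x) / Σ_j π_j f_j(x).
Component likelihoods at x = 'β':
  L_A = 0.37
  L_B = 0.12
  L_C = 0.31
  L_D = 0.33
Prior × likelihood for each component:
  π_A·L_A = 0.30 × 0.37 = 0.111
  π_B·L_B = 0.16 × 0.12 = 0.0192
  π_C·L_C = 0.24 × 0.31 = 0.0744
  π_D·L_D = 0.30 × 0.33 = 0.099
Normaliser: 0.111 + 0.0192 + 0.0744 + 0.099 = 0.3036
P(Group D | x) ≈ 0.326

0.326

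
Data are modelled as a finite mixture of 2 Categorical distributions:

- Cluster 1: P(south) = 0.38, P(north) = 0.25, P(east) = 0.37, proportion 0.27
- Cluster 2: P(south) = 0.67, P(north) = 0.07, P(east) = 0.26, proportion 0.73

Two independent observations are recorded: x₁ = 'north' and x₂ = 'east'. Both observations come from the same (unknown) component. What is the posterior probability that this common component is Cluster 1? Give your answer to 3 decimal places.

0.653

Posterior ∝ prior × likelihood, so P(k | x) ∝ P(Z=k) f_k(x); normalise over all components.
Since both observations come from the same component, the likelihood for component k is f_k(x₁)·f_k(x₂).
  L_1 = [P(north | comp) = 0.25] × [0.37] = 0.0925
  L_2 = [P(north | comp) = 0.07] × [0.26] = 0.0182
Prior × likelihood for each component:
  P(Z=1)·L_1 = 0.27 × 0.0925 = 0.024975
  P(Z=2)·L_2 = 0.73 × 0.0182 = 0.013286
Sum: 0.024975 + 0.013286 = 0.038261
P(Cluster 1 | x) = 0.024975 / 0.038261 ≈ 0.653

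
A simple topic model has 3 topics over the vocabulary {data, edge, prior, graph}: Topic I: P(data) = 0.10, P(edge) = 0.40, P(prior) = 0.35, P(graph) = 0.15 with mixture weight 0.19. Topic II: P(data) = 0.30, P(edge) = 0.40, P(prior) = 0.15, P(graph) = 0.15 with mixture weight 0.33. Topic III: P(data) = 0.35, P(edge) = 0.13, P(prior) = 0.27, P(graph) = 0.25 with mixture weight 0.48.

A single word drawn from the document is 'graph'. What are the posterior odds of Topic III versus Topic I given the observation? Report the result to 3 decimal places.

Posterior odds = (P(Z=i) f_i(x)) / (P(Z=j) f_j(x)); the normalising sum cancels.
Evaluate each component's likelihood at the observed value:
  f_I = P(graph | comp) = 0.15
  f_II = P(graph | comp) = 0.15
  f_III = P(graph | comp) = 0.25
0.12 / 0.0285 ≈ 4.211

4.211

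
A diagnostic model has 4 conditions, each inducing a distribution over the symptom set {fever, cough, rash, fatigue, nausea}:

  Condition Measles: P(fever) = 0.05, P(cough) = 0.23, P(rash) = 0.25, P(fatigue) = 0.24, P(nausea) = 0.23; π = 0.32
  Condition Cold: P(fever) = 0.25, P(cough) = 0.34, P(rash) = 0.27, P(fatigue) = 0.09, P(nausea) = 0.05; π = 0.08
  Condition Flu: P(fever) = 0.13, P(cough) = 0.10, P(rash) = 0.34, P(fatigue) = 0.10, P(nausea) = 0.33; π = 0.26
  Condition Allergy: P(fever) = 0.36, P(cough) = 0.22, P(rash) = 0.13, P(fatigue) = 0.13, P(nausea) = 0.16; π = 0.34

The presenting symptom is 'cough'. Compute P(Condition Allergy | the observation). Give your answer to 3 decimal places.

0.371

The responsibility of component k is w_k f_k(x) divided by Σ_j w_j f_j(x).
Component likelihoods at x = 'cough':
  L_Measles = P(cough | comp) = 0.23
  L_Cold = P(cough | comp) = 0.34
  L_Flu = P(cough | comp) = 0.10
  L_Allergy = P(cough | comp) = 0.22
Unnormalised posteriors:
  w_Measles·L_Measles = 0.32 × 0.23 = 0.0736
  w_Cold·L_Cold = 0.08 × 0.34 = 0.0272
  w_Flu·L_Flu = 0.26 × 0.1 = 0.026
  w_Allergy·L_Allergy = 0.34 × 0.22 = 0.0748
Normaliser: 0.0736 + 0.0272 + 0.026 + 0.0748 = 0.2016
Responsibility of Condition Allergy: 0.0748 / 0.2016 ≈ 0.371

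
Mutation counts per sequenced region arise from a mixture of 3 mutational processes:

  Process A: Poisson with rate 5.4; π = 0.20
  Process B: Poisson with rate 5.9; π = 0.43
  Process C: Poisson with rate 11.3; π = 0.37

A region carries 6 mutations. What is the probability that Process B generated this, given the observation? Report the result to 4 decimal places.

0.6088

P(component k | x) = P(Z=k)·f_k(x) / marginal(x), where marginal(x) = Σ_j P(Z=j)·f_j(x).
Component likelihoods at x = 6 mutations:
  L_A = e^(−5.4)·5.4^6/6! = 0.155539
  L_B = e^(−5.9)·5.9^6/6! = 0.160488
  L_C = e^(−11.3)·11.3^6/6! = 0.0357775
Unnormalised posteriors:
  P(Z=A)·L_A = 0.20 × 0.155539 = 0.0311078
  P(Z=B)·L_B = 0.43 × 0.160488 = 0.0690098
  P(Z=C)·L_C = 0.37 × 0.0357775 = 0.0132377
Marginal: 0.0311078 + 0.0690098 + 0.0132377 = 0.113355
So the posterior for Process B is 0.0690098 / 0.113355 ≈ 0.6088.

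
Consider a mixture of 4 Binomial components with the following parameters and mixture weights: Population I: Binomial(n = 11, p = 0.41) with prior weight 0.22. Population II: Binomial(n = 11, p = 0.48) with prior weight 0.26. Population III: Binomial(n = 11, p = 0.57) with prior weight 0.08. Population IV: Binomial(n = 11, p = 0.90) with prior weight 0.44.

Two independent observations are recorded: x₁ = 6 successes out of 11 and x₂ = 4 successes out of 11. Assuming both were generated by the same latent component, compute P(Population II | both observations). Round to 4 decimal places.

Apply Bayes' rule: the posterior for each component is proportional to its prior times its likelihood at x.
Since both observations come from the same component, the likelihood for component k is f_k(x₁)·f_k(x₂).
  L_I = [C(11,6)·0.41^6·0.59^5 = 462·0.0047501·0.0714924 = 0.156894] × [0.232067] = 0.0364098
  L_II = [C(11,6)·0.48^6·0.52^5 = 462·0.0122306·0.0380204 = 0.214836] × [0.180095] = 0.0386909
  L_III = [C(11,6)·0.57^6·0.43^5 = 462·0.0342964·0.0147008 = 0.232934] × [0.0946875] = 0.022056
  L_IV = [C(11,6)·0.90^6·0.10^5 = 462·0.531441·1e-05 = 0.00245526] × [2.16513e-05] = 5.31595e-08
Unnormalised posteriors:
  π_I·L_I = 0.22 × 0.0364098 = 0.00801016
  π_II·L_II = 0.26 × 0.0386909 = 0.0100596
  π_III·L_III = 0.08 × 0.022056 = 0.00176448
  π_IV·L_IV = 0.44 × 5.31595e-08 = 2.33902e-08
Denominator: 0.00801016 + 0.0100596 + 0.00176448 + 2.33902e-08 = 0.0198343
P(Population II | x₁,x₂) ≈ 0.5072

0.5072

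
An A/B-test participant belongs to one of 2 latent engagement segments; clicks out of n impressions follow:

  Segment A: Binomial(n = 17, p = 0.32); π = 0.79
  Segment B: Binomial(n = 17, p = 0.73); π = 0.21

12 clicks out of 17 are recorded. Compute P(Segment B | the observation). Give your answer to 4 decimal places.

Apply Bayes' rule: the posterior for each component is proportional to its prior times its likelihood at x.
Evaluate each component's likelihood at the observed value:
  f_A = C(17,12)·0.32^12·0.68^5 = 6188·1.15292e-06·0.145393 = 0.00103728
  f_B = C(17,12)·0.73^12·0.27^5 = 6188·0.022902·0.00143489 = 0.20335
Unnormalised posteriors:
  w_A·f_A = 0.79 × 0.00103728 = 0.000819449
  w_B·f_B = 0.21 × 0.20335 = 0.0427034
Sum: 0.000819449 + 0.0427034 = 0.0435229
P(Segment B | data) ≈ 0.9812

0.9812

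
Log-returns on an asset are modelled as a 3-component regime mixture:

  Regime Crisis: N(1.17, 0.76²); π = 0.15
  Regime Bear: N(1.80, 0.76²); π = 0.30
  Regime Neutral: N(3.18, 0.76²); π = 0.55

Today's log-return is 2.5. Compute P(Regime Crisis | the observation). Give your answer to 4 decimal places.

0.0543

P(component k | x) = P(Z=k)·f_k(x) / marginal(x), where marginal(x) = Σ_j P(Z=j)·f_j(x).
Component likelihoods at x = 2.5:
  f_Crisis = 0.113523
  f_Bear = 0.343465
  f_Neutral = 0.35177
Weight by the priors:
  P(Z=Crisis)·f_Crisis = 0.15 × 0.113523 = 0.0170284
  P(Z=Bear)·f_Bear = 0.30 × 0.343465 = 0.103039
  P(Z=Neutral)·f_Neutral = 0.55 × 0.35177 = 0.193473
Denominator: 0.0170284 + 0.103039 + 0.193473 = 0.313541
So the posterior for Regime Crisis is 0.0170284 / 0.313541 ≈ 0.0543.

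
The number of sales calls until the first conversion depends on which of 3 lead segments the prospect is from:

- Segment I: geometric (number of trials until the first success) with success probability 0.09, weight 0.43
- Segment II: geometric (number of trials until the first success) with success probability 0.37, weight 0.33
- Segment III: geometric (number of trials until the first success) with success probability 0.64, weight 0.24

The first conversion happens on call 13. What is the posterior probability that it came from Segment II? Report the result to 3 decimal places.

Apply Bayes' rule: the posterior for each component is proportional to its prior times its likelihood at x.
Evaluate each component's likelihood at the observed value:
  p_I = 0.0290228
  p_II = 0.0014464
  p_III = 3.03256e-06
Weight by the priors:
  π_I·p_I = 0.43 × 0.0290228 = 0.0124798
  π_II·p_II = 0.33 × 0.0014464 = 0.000477312
  π_III·p_III = 0.24 × 3.03256e-06 = 7.27815e-07
Denominator: 0.0124798 + 0.000477312 + 7.27815e-07 = 0.0129578
P(Segment II | 13) = 0.000477312 / 0.0129578 ≈ 0.037

0.037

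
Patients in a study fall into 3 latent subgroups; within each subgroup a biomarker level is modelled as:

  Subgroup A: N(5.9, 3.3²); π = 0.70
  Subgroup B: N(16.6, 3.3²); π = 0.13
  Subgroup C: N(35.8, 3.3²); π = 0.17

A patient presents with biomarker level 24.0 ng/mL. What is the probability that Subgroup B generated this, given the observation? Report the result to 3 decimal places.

By Bayes' theorem, P(k | x) = w_k f_k(x) / Σ_j w_j f_j(x).
Component likelihoods at x = 24.0 ng/mL:
  f_A = 3.54677e-08
  f_B = 0.00978315
  f_C = 0.000202275
Multiply by the mixture weights:
  w_A·f_A = 0.70 × 3.54677e-08 = 2.48274e-08
  w_B·f_B = 0.13 × 0.00978315 = 0.00127181
  w_C·f_C = 0.17 × 0.000202275 = 3.43868e-05
Sum: 2.48274e-08 + 0.00127181 + 3.43868e-05 = 0.00130622
P(Subgroup B | 24.0 ng/mL) ≈ 0.974

0.974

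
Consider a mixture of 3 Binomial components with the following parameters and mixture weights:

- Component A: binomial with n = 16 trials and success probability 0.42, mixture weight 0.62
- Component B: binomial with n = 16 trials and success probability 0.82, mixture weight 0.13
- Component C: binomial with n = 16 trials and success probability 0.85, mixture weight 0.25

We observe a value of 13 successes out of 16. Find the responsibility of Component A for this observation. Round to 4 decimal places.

0.0095

Apply Bayes' rule: the posterior for each component is proportional to its prior times its likelihood at x.
Evaluate each component's likelihood at the observed value:
  f_A = 0.00138265
  f_B = 0.247506
  f_C = 0.228511
Weight by the priors:
  w_A·f_A = 0.62 × 0.00138265 = 0.000857244
  w_B·f_B = 0.13 × 0.247506 = 0.0321758
  w_C·f_C = 0.25 × 0.228511 = 0.0571278
Evidence: 0.000857244 + 0.0321758 + 0.0571278 = 0.0901609
P(Component A | data) ≈ 0.0095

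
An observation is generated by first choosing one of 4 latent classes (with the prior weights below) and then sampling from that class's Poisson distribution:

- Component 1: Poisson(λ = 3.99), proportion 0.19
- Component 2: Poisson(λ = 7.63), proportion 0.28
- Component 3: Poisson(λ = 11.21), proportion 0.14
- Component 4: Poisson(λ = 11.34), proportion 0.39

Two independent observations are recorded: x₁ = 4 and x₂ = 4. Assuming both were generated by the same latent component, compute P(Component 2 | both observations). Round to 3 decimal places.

Apply Bayes' rule: the posterior for each component is proportional to its prior times its likelihood at x.
Since both observations come from the same component, the likelihood for component k is f_k(x₁)·f_k(x₂).
  p_1 = [0.195364] × [0.195364] = 0.0381672
  p_2 = [0.0685836] × [0.0685836] = 0.0047037
  p_3 = [0.00890779] × [0.00890779] = 7.93488e-05
  p_4 = [0.00819109] × [0.00819109] = 6.70939e-05
Unnormalised posteriors:
  π_1·p_1 = 0.19 × 0.0381672 = 0.00725177
  π_2·p_2 = 0.28 × 0.0047037 = 0.00131704
  π_3·p_3 = 0.14 × 7.93488e-05 = 1.11088e-05
  π_4·p_4 = 0.39 × 6.70939e-05 = 2.61666e-05
Denominator: 0.00725177 + 0.00131704 + 1.11088e-05 + 2.61666e-05 = 0.00860609
So the posterior for Component 2 is 0.00131704 / 0.00860609 ≈ 0.153.

0.153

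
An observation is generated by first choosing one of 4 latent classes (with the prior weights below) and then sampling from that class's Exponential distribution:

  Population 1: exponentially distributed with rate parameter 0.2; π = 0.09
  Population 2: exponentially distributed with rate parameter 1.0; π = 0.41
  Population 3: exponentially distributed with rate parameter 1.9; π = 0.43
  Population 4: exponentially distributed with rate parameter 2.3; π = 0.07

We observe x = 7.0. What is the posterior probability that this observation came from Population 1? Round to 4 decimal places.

The responsibility of component k is P(Z=k) f_k(x) divided by Σ_j P(Z=j) f_j(x).
Evaluate each component's likelihood at the observed value:
  f_1 = 0.2·e^(−0.2·7.0) = 0.2·e^(−1.4000) = 0.0493194
  f_2 = 1.0·e^(−1.0·7.0) = 1.0·e^(−7.0000) = 0.000911882
  f_3 = 1.9·e^(−1.9·7.0) = 1.9·e^(−13.3000) = 3.18154e-06
  f_4 = 2.3·e^(−2.3·7.0) = 2.3·e^(−16.1000) = 2.342e-07
Unnormalised posteriors:
  P(Z=1)·f_1 = 0.09 × 0.0493194 = 0.00443875
  P(Z=2)·f_2 = 0.41 × 0.000911882 = 0.000373872
  P(Z=3)·f_3 = 0.43 × 3.18154e-06 = 1.36806e-06
  P(Z=4)·f_4 = 0.07 × 2.342e-07 = 1.6394e-08
Evidence: 0.00443875 + 0.000373872 + 1.36806e-06 + 1.6394e-08 = 0.004814
P(Population 1 | x) = 0.00443875 / 0.004814 ≈ 0.9220

0.9220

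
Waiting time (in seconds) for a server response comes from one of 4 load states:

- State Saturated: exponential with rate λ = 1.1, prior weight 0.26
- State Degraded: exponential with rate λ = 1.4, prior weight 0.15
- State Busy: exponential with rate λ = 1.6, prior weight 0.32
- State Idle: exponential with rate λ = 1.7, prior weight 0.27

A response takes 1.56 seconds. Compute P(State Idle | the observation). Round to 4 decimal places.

P(component k | x) = P(Z=k)·f_k(x) / marginal(x), where marginal(x) = Σ_j P(Z=j)·f_j(x).
Component likelihoods at x = 1.56 seconds:
  p_Saturated = 1.1·e^(−1.1·1.56) = 1.1·e^(−1.7160) = 0.197762
  p_Degraded = 1.4·e^(−1.4·1.56) = 1.4·e^(−2.1840) = 0.157626
  p_Busy = 1.6·e^(−1.6·1.56) = 1.6·e^(−2.4960) = 0.131862
  p_Idle = 1.7·e^(−1.7·1.56) = 1.7·e^(−2.6520) = 0.119867
Unnormalised posteriors:
  P(Z=Saturated)·p_Saturated = 0.26 × 0.197762 = 0.0514182
  P(Z=Degraded)·p_Degraded = 0.15 × 0.157626 = 0.023644
  P(Z=Busy)·p_Busy = 0.32 × 0.131862 = 0.042196
  P(Z=Idle)·p_Idle = 0.27 × 0.119867 = 0.0323641
Marginal: 0.0514182 + 0.023644 + 0.042196 + 0.0323641 = 0.149622
P(State Idle | x) = 0.0323641 / 0.149622 ≈ 0.2163

0.2163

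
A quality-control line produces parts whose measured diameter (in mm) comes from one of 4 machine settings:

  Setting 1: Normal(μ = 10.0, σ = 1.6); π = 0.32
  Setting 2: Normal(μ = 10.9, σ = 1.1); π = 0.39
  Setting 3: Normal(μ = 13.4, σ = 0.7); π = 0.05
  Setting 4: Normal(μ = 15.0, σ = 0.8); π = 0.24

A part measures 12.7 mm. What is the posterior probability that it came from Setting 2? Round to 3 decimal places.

0.491

P(component k | x) = π_k·f_k(x) / marginal(x), where marginal(x) = Σ_j π_j·f_j(x).
Component likelihoods at x = 12.7 mm:
  p_1 = (1/(1.6·√(2π)))·exp(−(12.7−10.0)²/(2·1.6²)) = 0.249339·exp(-1.42383) = 0.0600384
  p_2 = (1/(1.1·√(2π)))·exp(−(12.7−10.9)²/(2·1.1²)) = 0.362675·exp(-1.33884) = 0.0950748
  p_3 = (1/(0.7·√(2π)))·exp(−(12.7−13.4)²/(2·0.7²)) = 0.569918·exp(-0.50000) = 0.345672
  p_4 = (1/(0.8·√(2π)))·exp(−(12.7−15.0)²/(2·0.8²)) = 0.498678·exp(-4.13281) = 0.00799765
Prior × likelihood for each component:
  π_1·p_1 = 0.32 × 0.0600384 = 0.0192123
  π_2·p_2 = 0.39 × 0.0950748 = 0.0370792
  π_3·p_3 = 0.05 × 0.345672 = 0.0172836
  π_4·p_4 = 0.24 × 0.00799765 = 0.00191944
Marginal: 0.0192123 + 0.0370792 + 0.0172836 + 0.00191944 = 0.0754945
P(Setting 2 | 12.7 mm) = 0.0370792 / 0.0754945 ≈ 0.491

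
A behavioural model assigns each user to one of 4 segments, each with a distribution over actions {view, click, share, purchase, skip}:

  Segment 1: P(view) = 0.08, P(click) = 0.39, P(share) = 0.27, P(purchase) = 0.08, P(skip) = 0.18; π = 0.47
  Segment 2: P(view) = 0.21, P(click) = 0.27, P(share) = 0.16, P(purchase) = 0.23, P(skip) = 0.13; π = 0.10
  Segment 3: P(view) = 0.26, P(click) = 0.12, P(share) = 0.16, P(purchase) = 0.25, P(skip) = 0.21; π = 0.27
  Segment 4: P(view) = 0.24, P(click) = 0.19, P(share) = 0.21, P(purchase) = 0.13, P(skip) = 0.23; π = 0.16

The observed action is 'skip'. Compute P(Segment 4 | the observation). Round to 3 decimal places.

0.193

Apply Bayes' rule: the posterior for each component is proportional to its prior times its likelihood at x.
Component likelihoods at x = 'skip':
  p_1 = P(skip | comp) = 0.18
  p_2 = P(skip | comp) = 0.13
  p_3 = P(skip | comp) = 0.21
  p_4 = P(skip | comp) = 0.23
Prior × likelihood for each component:
  π_1·p_1 = 0.47 × 0.18 = 0.0846
  π_2·p_2 = 0.10 × 0.13 = 0.013
  π_3·p_3 = 0.27 × 0.21 = 0.0567
  π_4·p_4 = 0.16 × 0.23 = 0.0368
Sum: 0.0846 + 0.013 + 0.0567 + 0.0368 = 0.1911
P(Segment 4 | the observation) ≈ 0.193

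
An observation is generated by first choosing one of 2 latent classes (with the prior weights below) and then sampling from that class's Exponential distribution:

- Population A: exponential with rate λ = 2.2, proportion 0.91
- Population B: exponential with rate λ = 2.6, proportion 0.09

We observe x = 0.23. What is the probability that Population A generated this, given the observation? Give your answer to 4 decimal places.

Apply Bayes' rule: the posterior for each component is proportional to its prior times its likelihood at x.
Evaluate each component's likelihood at the observed value:
  L_A = 2.2·e^(−2.2·0.23) = 2.2·e^(−0.5060) = 1.32639
  L_B = 2.6·e^(−2.6·0.23) = 2.6·e^(−0.5980) = 1.42977
Unnormalised posteriors:
  P(Z=A)·L_A = 0.91 × 1.32639 = 1.20701
  P(Z=B)·L_B = 0.09 × 1.42977 = 0.128679
Evidence: 1.20701 + 0.128679 = 1.33569
P(Population A | the observation) ≈ 0.9037

0.9037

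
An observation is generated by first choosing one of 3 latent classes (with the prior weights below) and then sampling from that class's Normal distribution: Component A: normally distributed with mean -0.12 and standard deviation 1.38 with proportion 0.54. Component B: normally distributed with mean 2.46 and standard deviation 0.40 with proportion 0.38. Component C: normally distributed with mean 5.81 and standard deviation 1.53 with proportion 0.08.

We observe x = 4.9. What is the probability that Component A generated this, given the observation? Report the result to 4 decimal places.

The responsibility of component k is w_k f_k(x) divided by Σ_j w_j f_j(x).
Normal densities:
  f_A = 0.000386885
  f_B = 8.29471e-09
  f_C = 0.218475
Unnormalised posteriors:
  w_A·f_A = 0.54 × 0.000386885 = 0.000208918
  w_B·f_B = 0.38 × 8.29471e-09 = 3.15199e-09
  w_C·f_C = 0.08 × 0.218475 = 0.017478
Denominator: 0.000208918 + 3.15199e-09 + 0.017478 = 0.0176869
P(Component A | the observation) ≈ 0.0118

0.0118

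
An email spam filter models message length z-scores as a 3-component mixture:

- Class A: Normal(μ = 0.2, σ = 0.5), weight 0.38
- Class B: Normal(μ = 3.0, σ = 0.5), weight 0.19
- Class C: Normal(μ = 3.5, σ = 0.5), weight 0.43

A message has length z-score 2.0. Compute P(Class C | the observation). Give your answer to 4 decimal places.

0.1537

The responsibility of component k is w_k f_k(x) divided by Σ_j w_j f_j(x).
Evaluate each component's likelihood at the observed value:
  L_A = 0.0012238
  L_B = 0.107982
  L_C = 0.0088637
Multiply by the mixture weights:
  w_A·L_A = 0.38 × 0.0012238 = 0.000465045
  w_B·L_B = 0.19 × 0.107982 = 0.0205166
  w_C·L_C = 0.43 × 0.0088637 = 0.00381139
Marginal: 0.000465045 + 0.0205166 + 0.00381139 = 0.024793
So the posterior for Class C is 0.00381139 / 0.024793 ≈ 0.1537.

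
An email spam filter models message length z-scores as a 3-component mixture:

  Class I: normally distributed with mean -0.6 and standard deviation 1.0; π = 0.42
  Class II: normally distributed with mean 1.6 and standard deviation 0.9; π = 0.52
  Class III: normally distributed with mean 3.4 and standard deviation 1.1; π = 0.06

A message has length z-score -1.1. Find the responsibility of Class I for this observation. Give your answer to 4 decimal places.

0.9829

P(component k | x) = P(Z=k)·f_k(x) / marginal(x), where marginal(x) = Σ_j P(Z=j)·f_j(x).
Normal densities:
  f_I = 0.352065
  f_II = 0.00492428
  f_III = 8.42251e-05
Prior × likelihood for each component:
  P(Z=I)·f_I = 0.42 × 0.352065 = 0.147867
  P(Z=II)·f_II = 0.52 × 0.00492428 = 0.00256062
  P(Z=III)·f_III = 0.06 × 8.42251e-05 = 5.05351e-06
Denominator: 0.147867 + 0.00256062 + 5.05351e-06 = 0.150433
P(Class I | -1.1) ≈ 0.9829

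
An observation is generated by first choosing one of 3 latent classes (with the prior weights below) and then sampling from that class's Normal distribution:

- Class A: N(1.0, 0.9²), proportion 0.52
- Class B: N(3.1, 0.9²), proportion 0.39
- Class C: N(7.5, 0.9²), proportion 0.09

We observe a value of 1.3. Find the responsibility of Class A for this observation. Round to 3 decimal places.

By Bayes' theorem, P(k | x) = w_k f_k(x) / Σ_j w_j f_j(x).
Normal densities:
  f_A = 0.419315
  f_B = 0.05999
  f_C = 2.19562e-11
Multiply by the mixture weights:
  w_A·f_A = 0.52 × 0.419315 = 0.218044
  w_B·f_B = 0.39 × 0.05999 = 0.0233961
  w_C·f_C = 0.09 × 2.19562e-11 = 1.97605e-12
Denominator: 0.218044 + 0.0233961 + 1.97605e-12 = 0.24144
So the posterior for Class A is 0.218044 / 0.24144 ≈ 0.903.

0.903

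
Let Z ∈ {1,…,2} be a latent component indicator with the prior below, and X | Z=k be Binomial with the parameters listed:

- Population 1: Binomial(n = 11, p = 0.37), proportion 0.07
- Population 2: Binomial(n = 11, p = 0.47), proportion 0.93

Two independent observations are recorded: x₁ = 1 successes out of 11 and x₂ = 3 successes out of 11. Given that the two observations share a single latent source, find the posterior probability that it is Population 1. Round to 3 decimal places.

P(component k | x) = π_k·f_k(x) / marginal(x), where marginal(x) = Σ_j π_j·f_j(x).
Since both observations come from the same component, the likelihood for component k is f_k(x₁)·f_k(x₂).
  p_1 = [C(11,1)·0.37^1·0.63^10 = 11·0.37·0.0098493 = 0.0400867] × [0.207402] = 0.00831407
  p_2 = [C(11,1)·0.47^1·0.53^10 = 11·0.47·0.00174887 = 0.00904168] × [0.106656] = 0.000964348
Unnormalised posteriors:
  π_1·p_1 = 0.07 × 0.00831407 = 0.000581985
  π_2·p_2 = 0.93 × 0.000964348 = 0.000896843
Normaliser: 0.000581985 + 0.000896843 = 0.00147883
So the posterior for Population 1 is 0.000581985 / 0.00147883 ≈ 0.394.

0.394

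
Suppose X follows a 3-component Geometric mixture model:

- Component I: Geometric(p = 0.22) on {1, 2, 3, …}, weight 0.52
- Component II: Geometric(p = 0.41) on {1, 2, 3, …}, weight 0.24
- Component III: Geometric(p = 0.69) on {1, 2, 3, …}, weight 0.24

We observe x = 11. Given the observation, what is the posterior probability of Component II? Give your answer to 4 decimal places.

Posterior ∝ prior × likelihood, so P(k | x) ∝ w_k f_k(x); normalise over all components.
Geometric probabilities:
  f_I = 0.22·(1−0.22)^10 = 0.22·0.0833578 = 0.0183387
  f_II = 0.41·(1−0.41)^10 = 0.41·0.00511117 = 0.00209558
  f_III = 0.69·(1−0.69)^10 = 0.69·8.19628e-06 = 5.65544e-06
Unnormalised posteriors:
  w_I·f_I = 0.52 × 0.0183387 = 0.00953613
  w_II·f_II = 0.24 × 0.00209558 = 0.000502939
  w_III·f_III = 0.24 × 5.65544e-06 = 1.3573e-06
Normaliser: 0.00953613 + 0.000502939 + 1.3573e-06 = 0.0100404
P(Component II | 11) ≈ 0.0501

0.0501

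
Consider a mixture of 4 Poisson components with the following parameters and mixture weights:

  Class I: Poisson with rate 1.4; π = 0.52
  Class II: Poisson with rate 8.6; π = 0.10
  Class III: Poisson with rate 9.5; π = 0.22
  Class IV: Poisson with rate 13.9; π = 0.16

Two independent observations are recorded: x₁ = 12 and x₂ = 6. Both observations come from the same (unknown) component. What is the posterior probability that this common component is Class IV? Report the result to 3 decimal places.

The responsibility of component k is π_k f_k(x) divided by Σ_j π_j f_j(x).
Since both observations come from the same component, the likelihood for component k is f_k(x₁)·f_k(x₂).
  L_I = [2.91868e-08] × [0.00257883] = 7.5268e-11
  L_II = [0.0629089] × [0.103449] = 0.00650785
  L_III = [0.0844401] × [0.0764208] = 0.00645298
  L_IV = [0.0998039] × [0.00920583] = 0.000918777
Weight by the priors:
  π_I·L_I = 0.52 × 7.5268e-11 = 3.91394e-11
  π_II·L_II = 0.10 × 0.00650785 = 0.000650785
  π_III·L_III = 0.22 × 0.00645298 = 0.00141966
  π_IV·L_IV = 0.16 × 0.000918777 = 0.000147004
Normaliser: 3.91394e-11 + 0.000650785 + 0.00141966 + 0.000147004 = 0.00221744
Responsibility of Class IV: 0.000147004 / 0.00221744 ≈ 0.066

0.066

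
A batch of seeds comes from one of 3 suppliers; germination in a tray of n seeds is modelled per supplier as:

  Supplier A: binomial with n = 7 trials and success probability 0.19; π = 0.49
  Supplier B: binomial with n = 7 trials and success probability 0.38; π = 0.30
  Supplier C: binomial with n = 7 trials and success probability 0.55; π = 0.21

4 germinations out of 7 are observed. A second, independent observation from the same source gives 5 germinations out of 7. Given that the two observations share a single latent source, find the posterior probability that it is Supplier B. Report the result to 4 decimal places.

0.2023

The responsibility of component k is π_k f_k(x) divided by Σ_j π_j f_j(x).
Since both observations come from the same component, the likelihood for component k is f_k(x₁)·f_k(x₂).
  f_A = [0.0242403] × [0.00341159] = 8.2698e-05
  f_B = [0.173931] × [0.0639618] = 0.011125
  f_C = [0.291848] × [0.214022] = 0.0624617
Unnormalised posteriors:
  π_A·f_A = 0.49 × 8.2698e-05 = 4.0522e-05
  π_B·f_B = 0.30 × 0.011125 = 0.00333749
  π_C·f_C = 0.21 × 0.0624617 = 0.013117
Normaliser: 4.0522e-05 + 0.00333749 + 0.013117 = 0.016495
P(Supplier B | data) = 0.00333749 / 0.016495 ≈ 0.2023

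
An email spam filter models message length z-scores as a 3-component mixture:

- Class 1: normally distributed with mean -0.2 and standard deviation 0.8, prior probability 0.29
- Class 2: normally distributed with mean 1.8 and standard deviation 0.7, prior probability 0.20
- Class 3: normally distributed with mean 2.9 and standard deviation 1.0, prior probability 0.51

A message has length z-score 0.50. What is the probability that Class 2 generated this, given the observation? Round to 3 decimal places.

Posterior ∝ prior × likelihood, so P(k | x) ∝ π_k f_k(x); normalise over all components.
Normal densities:
  p_1 = (1/(0.8·√(2π)))·exp(−(0.50−-0.2)²/(2·0.8²)) = 0.498678·exp(-0.38281) = 0.340069
  p_2 = (1/(0.7·√(2π)))·exp(−(0.50−1.8)²/(2·0.7²)) = 0.569918·exp(-1.72449) = 0.101596
  p_3 = (1/(1.0·√(2π)))·exp(−(0.50−2.9)²/(2·1.0²)) = 0.398942·exp(-2.88000) = 0.0223945
Unnormalised posteriors:
  π_1·p_1 = 0.29 × 0.340069 = 0.0986199
  π_2·p_2 = 0.20 × 0.101596 = 0.0203192
  π_3·p_3 = 0.51 × 0.0223945 = 0.0114212
Marginal: 0.0986199 + 0.0203192 + 0.0114212 = 0.13036
Responsibility of Class 2: 0.0203192 / 0.13036 ≈ 0.156

0.156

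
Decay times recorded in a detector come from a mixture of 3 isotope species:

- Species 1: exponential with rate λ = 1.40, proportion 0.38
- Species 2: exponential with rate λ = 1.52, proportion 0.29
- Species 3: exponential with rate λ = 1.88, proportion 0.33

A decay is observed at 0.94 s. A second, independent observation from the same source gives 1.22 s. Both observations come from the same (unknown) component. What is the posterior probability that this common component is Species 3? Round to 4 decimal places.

0.2469

P(component k | x) = w_k·f_k(x) / marginal(x), where marginal(x) = Σ_j w_j·f_j(x).
Since both observations come from the same component, the likelihood for component k is f_k(x₁)·f_k(x₂).
  f_1 = [1.40·e^(−1.40·0.94) = 1.40·e^(−1.3160) = 0.375488] × [0.253719] = 0.0952686
  f_2 = [1.52·e^(−1.52·0.94) = 1.52·e^(−1.4288) = 0.364186] × [0.237951] = 0.0866586
  f_3 = [1.88·e^(−1.88·0.94) = 1.88·e^(−1.7672) = 0.321124] × [0.189697] = 0.0609162
Weight by the priors:
  w_1·f_1 = 0.38 × 0.0952686 = 0.036202
  w_2·f_2 = 0.29 × 0.0866586 = 0.025131
  w_3·f_3 = 0.33 × 0.0609162 = 0.0201023
Marginal: 0.036202 + 0.025131 + 0.0201023 = 0.0814354
P(Species 3 | x₁,x₂) = 0.0201023 / 0.0814354 ≈ 0.2469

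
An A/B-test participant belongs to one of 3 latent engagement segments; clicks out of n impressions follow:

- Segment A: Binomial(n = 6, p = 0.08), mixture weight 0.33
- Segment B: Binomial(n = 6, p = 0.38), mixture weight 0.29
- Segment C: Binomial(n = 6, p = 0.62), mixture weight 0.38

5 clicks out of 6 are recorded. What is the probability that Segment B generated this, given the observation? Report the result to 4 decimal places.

The responsibility of component k is π_k f_k(x) divided by Σ_j π_j f_j(x).
Component likelihoods at x = 5 clicks out of 6:
  f_A = C(6,5)·0.08^5·0.92^1 = 6·3.2768e-06·0.92 = 1.80879e-05
  f_B = C(6,5)·0.38^5·0.62^1 = 6·0.00792352·0.62 = 0.0294755
  f_C = C(6,5)·0.62^5·0.38^1 = 6·0.0916133·0.38 = 0.208878
Prior × likelihood for each component:
  π_A·f_A = 0.33 × 1.80879e-05 = 5.96902e-06
  π_B·f_B = 0.29 × 0.0294755 = 0.00854789
  π_C·f_C = 0.38 × 0.208878 = 0.0793737
Marginal: 5.96902e-06 + 0.00854789 + 0.0793737 = 0.0879276
P(Segment B | the observation) ≈ 0.0972

0.0972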